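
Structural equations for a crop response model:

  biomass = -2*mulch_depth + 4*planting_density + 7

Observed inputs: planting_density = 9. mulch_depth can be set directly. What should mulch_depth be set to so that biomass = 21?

Substituting into the biomass equation gives biomass = -2*mulch_depth + 43.
Solve -2*mulch_depth + 43 = 21: mulch_depth = (21 - 43) / -2 = 11.

mulch_depth = 11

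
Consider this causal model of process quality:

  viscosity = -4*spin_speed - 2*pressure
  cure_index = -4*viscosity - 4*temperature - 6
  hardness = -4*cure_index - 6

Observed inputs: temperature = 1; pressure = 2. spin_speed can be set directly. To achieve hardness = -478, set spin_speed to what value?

Substituting into the viscosity equation gives viscosity = -4*spin_speed - 4.
Substituting into the cure_index equation gives cure_index = 16*spin_speed + 6.
Substituting into the hardness equation gives hardness = -64*spin_speed - 30.
Solve -64*spin_speed - 30 = -478: spin_speed = (-478 + 30) / -64 = 7.

spin_speed = 7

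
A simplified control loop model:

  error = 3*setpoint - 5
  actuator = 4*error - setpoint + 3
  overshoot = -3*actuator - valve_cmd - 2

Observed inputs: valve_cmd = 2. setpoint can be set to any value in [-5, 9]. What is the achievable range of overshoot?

Substituting into the actuator equation gives actuator = 11*setpoint - 17.
Substituting into the overshoot equation gives overshoot = -33*setpoint + 47.
Linear in setpoint, so extremes are at the endpoints: setpoint = -5 gives overshoot = 212; setpoint = 9 gives overshoot = -250.

-250 to 212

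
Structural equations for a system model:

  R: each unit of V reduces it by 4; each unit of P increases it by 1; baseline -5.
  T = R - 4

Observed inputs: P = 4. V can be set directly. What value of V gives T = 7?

V = -3

Substituting into the R equation gives R = -4*V - 1.
Substituting into the T equation gives T = -4*V - 5.
Solve -4*V - 5 = 7: V = (7 + 5) / -4 = -3.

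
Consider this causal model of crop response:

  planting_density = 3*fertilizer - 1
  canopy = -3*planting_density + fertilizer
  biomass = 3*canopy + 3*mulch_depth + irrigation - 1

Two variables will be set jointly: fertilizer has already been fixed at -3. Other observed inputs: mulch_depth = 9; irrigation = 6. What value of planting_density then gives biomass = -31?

With fertilizer held at -3:
Intervening on planting_density fixes its value directly, overriding its dependence on fertilizer.
Substituting into the canopy equation gives canopy = -3*planting_density - 3.
Substituting into the biomass equation gives biomass = -9*planting_density + 23.
Solve -9*planting_density + 23 = -31: planting_density = (-31 - 23) / -9 = 6.

planting_density = 6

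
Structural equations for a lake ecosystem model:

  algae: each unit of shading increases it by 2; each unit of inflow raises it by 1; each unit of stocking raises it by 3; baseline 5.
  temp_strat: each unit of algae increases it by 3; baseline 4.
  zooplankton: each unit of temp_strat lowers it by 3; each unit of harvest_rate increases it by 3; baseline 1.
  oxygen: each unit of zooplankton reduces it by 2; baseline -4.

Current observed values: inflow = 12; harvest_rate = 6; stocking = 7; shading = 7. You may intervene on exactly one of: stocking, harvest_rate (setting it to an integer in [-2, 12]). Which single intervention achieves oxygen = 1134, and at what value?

Intervening on stocking: with other inputs at their observed values, oxygen = 54*stocking + 540. Solving for 1134 gives stocking = 11, within [-2, 12].
Intervening on harvest_rate: oxygen = -6*harvest_rate + 954. Reaching 1134 requires harvest_rate = -30, outside [-2, 12].

set stocking = 11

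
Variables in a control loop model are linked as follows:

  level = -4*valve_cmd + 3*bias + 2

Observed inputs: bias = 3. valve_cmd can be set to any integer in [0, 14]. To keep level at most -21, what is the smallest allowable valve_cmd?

valve_cmd = 8

Substituting into the level equation gives level = -4*valve_cmd + 11.
Require -4*valve_cmd + 11 ≤ -21, so valve_cmd ≥ 8.
The smallest integer in [0, 14] satisfying this is 8.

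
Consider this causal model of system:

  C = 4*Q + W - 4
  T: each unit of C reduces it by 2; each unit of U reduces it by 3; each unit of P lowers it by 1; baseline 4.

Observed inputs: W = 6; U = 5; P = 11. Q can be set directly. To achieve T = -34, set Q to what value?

Substituting into the C equation gives C = 4*Q + 2.
Substituting into the T equation gives T = -8*Q - 26.
Solve -8*Q - 26 = -34: Q = (-34 + 26) / -8 = 1.

Q = 1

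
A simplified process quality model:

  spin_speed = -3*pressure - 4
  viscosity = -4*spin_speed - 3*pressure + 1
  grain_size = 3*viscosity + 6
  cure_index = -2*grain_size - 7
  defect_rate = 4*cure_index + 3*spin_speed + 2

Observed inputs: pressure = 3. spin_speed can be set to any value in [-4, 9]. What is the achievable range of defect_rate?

-278 to 1009

Intervening on spin_speed fixes its value directly, overriding its dependence on pressure.
Substituting into the viscosity equation gives viscosity = -4*spin_speed - 8.
grain_size becomes -12*spin_speed - 18.
So cure_index = 24*spin_speed + 29.
Substituting into the defect_rate equation gives defect_rate = 99*spin_speed + 118.
Linear in spin_speed, so extremes are at the endpoints: spin_speed = -4 gives defect_rate = -278; spin_speed = 9 gives defect_rate = 1009.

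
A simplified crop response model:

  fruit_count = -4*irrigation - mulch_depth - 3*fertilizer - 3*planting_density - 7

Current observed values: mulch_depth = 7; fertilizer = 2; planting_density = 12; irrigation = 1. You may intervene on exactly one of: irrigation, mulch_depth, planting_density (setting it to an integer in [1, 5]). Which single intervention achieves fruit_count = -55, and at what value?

set mulch_depth = 2

Intervening on irrigation: fruit_count = -4*irrigation - 56. Reaching -55 requires irrigation = -1/4, not an integer.
Intervening on mulch_depth: with other inputs at their observed values, fruit_count = -mulch_depth - 53. Solving for -55 gives mulch_depth = 2, within [1, 5].
Intervening on planting_density: fruit_count = -3*planting_density - 24. Reaching -55 requires planting_density = 31/3, not an integer.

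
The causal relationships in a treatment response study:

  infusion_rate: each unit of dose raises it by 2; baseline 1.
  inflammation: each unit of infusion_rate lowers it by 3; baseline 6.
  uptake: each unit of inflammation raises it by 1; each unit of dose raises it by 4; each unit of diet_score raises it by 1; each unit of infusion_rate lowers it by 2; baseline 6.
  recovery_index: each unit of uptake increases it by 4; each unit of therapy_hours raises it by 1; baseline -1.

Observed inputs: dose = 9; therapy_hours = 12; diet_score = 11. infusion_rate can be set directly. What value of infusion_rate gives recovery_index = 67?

Intervening on infusion_rate fixes its value directly, overriding its dependence on dose.
Substituting into the uptake equation gives uptake = -5*infusion_rate + 59.
Substituting into the recovery_index equation gives recovery_index = -20*infusion_rate + 247.
Solve -20*infusion_rate + 247 = 67: infusion_rate = (67 - 247) / -20 = 9.

infusion_rate = 9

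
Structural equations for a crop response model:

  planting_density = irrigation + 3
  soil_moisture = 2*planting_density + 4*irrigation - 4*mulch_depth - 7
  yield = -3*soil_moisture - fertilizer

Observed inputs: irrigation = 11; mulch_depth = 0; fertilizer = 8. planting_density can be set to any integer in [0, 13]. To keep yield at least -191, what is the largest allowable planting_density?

planting_density = 12

Intervening on planting_density fixes its value directly, overriding its dependence on irrigation.
Substituting into the soil_moisture equation gives soil_moisture = 2*planting_density + 37.
Substituting into the yield equation gives yield = -6*planting_density - 119.
Require -6*planting_density - 119 ≥ -191, so planting_density ≤ 12.
The largest integer in [0, 13] satisfying this is 12.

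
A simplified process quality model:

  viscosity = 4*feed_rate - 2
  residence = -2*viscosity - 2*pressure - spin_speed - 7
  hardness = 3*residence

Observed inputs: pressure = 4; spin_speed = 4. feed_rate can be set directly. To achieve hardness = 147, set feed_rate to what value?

Substituting into the residence equation gives residence = -8*feed_rate - 15.
This gives hardness = -24*feed_rate - 45.
Solve -24*feed_rate - 45 = 147: feed_rate = (147 + 45) / -24 = -8.

feed_rate = -8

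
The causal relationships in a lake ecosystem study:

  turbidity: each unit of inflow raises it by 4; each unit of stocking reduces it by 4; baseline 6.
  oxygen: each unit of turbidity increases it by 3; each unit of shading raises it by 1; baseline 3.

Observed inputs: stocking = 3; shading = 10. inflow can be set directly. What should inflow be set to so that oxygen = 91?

inflow = 8

Substituting into the turbidity equation gives turbidity = 4*inflow - 6.
Substituting into the oxygen equation gives oxygen = 12*inflow - 5.
Solve 12*inflow - 5 = 91: inflow = (91 + 5) / 12 = 8.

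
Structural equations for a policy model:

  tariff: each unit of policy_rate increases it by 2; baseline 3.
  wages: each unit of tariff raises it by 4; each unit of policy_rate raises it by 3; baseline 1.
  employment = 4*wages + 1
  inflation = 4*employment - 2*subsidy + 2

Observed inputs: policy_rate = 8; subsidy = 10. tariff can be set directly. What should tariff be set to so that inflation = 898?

Intervening on tariff fixes its value directly, overriding its dependence on policy_rate.
Substituting into the wages equation gives wages = 4*tariff + 25.
So employment = 16*tariff + 101.
So inflation = 64*tariff + 386.
Solve 64*tariff + 386 = 898: tariff = (898 - 386) / 64 = 8.

tariff = 8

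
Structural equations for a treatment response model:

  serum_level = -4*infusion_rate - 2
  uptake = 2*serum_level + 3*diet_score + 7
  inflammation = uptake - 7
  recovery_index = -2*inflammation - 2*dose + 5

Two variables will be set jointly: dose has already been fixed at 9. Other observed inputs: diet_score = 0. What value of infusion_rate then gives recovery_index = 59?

With dose held at 9:
Substituting into the uptake equation gives uptake = -8*infusion_rate + 3.
inflammation becomes -8*infusion_rate - 4.
This gives recovery_index = 16*infusion_rate - 5.
Solve 16*infusion_rate - 5 = 59: infusion_rate = (59 + 5) / 16 = 4.

infusion_rate = 4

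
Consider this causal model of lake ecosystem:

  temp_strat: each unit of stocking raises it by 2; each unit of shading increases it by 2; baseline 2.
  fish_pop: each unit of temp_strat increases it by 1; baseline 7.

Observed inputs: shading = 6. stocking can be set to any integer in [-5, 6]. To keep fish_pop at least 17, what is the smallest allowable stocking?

Substituting into the temp_strat equation gives temp_strat = 2*stocking + 14.
Substituting into the fish_pop equation gives fish_pop = 2*stocking + 21.
Require 2*stocking + 21 ≥ 17, so stocking ≥ -2.
The smallest integer in [-5, 6] satisfying this is -2.

stocking = -2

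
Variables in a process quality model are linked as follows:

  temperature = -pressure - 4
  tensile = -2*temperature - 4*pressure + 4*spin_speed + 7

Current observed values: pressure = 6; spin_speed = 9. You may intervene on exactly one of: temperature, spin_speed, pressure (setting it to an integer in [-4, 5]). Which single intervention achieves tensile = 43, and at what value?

Intervening on temperature: tensile = -2*temperature + 19. Reaching 43 requires temperature = -12, outside [-4, 5].
Intervening on spin_speed: tensile = 4*spin_speed + 3. Reaching 43 requires spin_speed = 10, outside [-4, 5].
Intervening on pressure: with other inputs at their observed values, tensile = -2*pressure + 51. Solving for 43 gives pressure = 4, within [-4, 5].

set pressure = 4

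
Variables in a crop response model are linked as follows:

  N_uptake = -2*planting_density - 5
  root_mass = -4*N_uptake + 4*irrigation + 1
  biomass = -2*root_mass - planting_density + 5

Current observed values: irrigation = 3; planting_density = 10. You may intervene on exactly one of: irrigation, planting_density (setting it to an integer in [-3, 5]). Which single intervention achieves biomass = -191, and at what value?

set irrigation = -2

Intervening on irrigation: with other inputs at their observed values, biomass = -8*irrigation - 207. Solving for -191 gives irrigation = -2, within [-3, 5].
Intervening on planting_density: biomass = -17*planting_density - 61. Reaching -191 requires planting_density = 130/17, not an integer.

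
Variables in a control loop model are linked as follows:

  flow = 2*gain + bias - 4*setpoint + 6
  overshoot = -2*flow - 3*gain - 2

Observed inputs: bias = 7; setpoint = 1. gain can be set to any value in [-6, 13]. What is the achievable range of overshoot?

Substituting into the flow equation gives flow = 2*gain + 9.
Substituting into the overshoot equation gives overshoot = -7*gain - 20.
Linear in gain, so extremes are at the endpoints: gain = -6 gives overshoot = 22; gain = 13 gives overshoot = -111.

-111 to 22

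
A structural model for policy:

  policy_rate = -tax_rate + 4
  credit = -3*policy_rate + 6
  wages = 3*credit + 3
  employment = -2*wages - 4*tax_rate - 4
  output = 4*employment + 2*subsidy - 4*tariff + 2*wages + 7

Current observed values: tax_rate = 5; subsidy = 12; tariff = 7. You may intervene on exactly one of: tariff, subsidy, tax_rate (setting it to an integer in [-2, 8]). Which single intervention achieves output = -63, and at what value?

set tax_rate = 2

Intervening on tariff: output = -4*tariff - 245. Reaching -63 requires tariff = -91/2, not an integer.
Intervening on subsidy: output = 2*subsidy - 297. Reaching -63 requires subsidy = 117, outside [-2, 8].
Intervening on tax_rate: with other inputs at their observed values, output = -70*tax_rate + 77. Solving for -63 gives tax_rate = 2, within [-2, 8].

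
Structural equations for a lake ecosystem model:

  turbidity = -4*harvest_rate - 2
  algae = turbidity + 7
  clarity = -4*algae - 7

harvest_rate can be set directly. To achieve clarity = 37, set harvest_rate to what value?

harvest_rate = 4

Substituting into the algae equation gives algae = -4*harvest_rate + 5.
clarity becomes 16*harvest_rate - 27.
Solve 16*harvest_rate - 27 = 37: harvest_rate = (37 + 27) / 16 = 4.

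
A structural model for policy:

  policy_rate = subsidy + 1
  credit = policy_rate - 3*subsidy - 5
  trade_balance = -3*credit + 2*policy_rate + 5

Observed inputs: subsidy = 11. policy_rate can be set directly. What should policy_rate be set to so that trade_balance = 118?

Intervening on policy_rate fixes its value directly, overriding its dependence on subsidy.
Substituting into the credit equation gives credit = policy_rate - 38.
This gives trade_balance = -policy_rate + 119.
Solve -policy_rate + 119 = 118: policy_rate = (118 - 119) / -1 = 1.

policy_rate = 1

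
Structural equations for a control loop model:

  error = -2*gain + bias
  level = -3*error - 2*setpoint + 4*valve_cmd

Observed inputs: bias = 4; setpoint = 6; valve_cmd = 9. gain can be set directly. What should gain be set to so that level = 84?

Substituting into the error equation gives error = -2*gain + 4.
Substituting into the level equation gives level = 6*gain + 12.
Solve 6*gain + 12 = 84: gain = (84 - 12) / 6 = 12.

gain = 12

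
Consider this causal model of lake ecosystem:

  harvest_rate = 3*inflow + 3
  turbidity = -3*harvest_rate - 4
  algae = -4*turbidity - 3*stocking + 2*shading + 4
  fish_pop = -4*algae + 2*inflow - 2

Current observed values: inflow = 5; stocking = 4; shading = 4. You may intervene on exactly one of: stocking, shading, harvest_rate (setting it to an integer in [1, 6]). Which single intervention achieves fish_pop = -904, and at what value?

set shading = 2

Intervening on stocking: fish_pop = 12*stocking - 968. Reaching -904 requires stocking = 16/3, not an integer.
Intervening on shading: with other inputs at their observed values, fish_pop = -8*shading - 888. Solving for -904 gives shading = 2, within [1, 6].
Intervening on harvest_rate: fish_pop = -48*harvest_rate - 56. Reaching -904 requires harvest_rate = 53/3, not an integer.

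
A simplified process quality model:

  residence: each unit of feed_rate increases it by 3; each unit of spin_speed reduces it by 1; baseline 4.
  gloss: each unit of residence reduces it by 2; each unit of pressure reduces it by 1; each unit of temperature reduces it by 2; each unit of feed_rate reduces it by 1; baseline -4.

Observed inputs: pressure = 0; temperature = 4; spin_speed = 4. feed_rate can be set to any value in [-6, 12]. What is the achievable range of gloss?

-96 to 30

Substituting into the residence equation gives residence = 3*feed_rate.
Substituting into the gloss equation gives gloss = -7*feed_rate - 12.
Linear in feed_rate, so extremes are at the endpoints: feed_rate = -6 gives gloss = 30; feed_rate = 12 gives gloss = -96.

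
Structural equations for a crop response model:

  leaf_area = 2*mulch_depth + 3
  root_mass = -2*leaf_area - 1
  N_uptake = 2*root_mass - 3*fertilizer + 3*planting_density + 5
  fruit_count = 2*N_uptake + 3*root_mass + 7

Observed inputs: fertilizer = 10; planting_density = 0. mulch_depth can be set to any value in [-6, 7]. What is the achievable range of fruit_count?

Substituting into the root_mass equation gives root_mass = -4*mulch_depth - 7.
Substituting into the N_uptake equation gives N_uptake = -8*mulch_depth - 39.
So fruit_count = -28*mulch_depth - 92.
Linear in mulch_depth, so extremes are at the endpoints: mulch_depth = -6 gives fruit_count = 76; mulch_depth = 7 gives fruit_count = -288.

-288 to 76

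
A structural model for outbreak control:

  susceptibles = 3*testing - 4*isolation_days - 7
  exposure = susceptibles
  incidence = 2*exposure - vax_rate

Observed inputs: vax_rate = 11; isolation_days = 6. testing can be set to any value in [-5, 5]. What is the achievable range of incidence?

-103 to -43

Substituting into the susceptibles equation gives susceptibles = 3*testing - 31.
Substituting into the exposure equation gives exposure = 3*testing - 31.
incidence becomes 6*testing - 73.
Linear in testing, so extremes are at the endpoints: testing = -5 gives incidence = -103; testing = 5 gives incidence = -43.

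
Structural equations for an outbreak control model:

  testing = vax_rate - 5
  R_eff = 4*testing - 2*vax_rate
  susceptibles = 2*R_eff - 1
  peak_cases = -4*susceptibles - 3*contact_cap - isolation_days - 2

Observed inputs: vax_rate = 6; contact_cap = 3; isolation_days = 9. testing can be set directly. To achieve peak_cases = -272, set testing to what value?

testing = 11

Intervening on testing fixes its value directly, overriding its dependence on vax_rate.
Substituting into the R_eff equation gives R_eff = 4*testing - 12.
Substituting into the susceptibles equation gives susceptibles = 8*testing - 25.
So peak_cases = -32*testing + 80.
Solve -32*testing + 80 = -272: testing = (-272 - 80) / -32 = 11.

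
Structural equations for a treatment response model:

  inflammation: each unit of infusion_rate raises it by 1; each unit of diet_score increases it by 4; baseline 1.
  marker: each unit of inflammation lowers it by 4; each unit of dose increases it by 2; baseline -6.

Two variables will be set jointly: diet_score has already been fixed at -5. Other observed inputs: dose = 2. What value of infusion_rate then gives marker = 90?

infusion_rate = -4

With diet_score held at -5:
Substituting into the inflammation equation gives inflammation = infusion_rate - 19.
So marker = -4*infusion_rate + 74.
Solve -4*infusion_rate + 74 = 90: infusion_rate = (90 - 74) / -4 = -4.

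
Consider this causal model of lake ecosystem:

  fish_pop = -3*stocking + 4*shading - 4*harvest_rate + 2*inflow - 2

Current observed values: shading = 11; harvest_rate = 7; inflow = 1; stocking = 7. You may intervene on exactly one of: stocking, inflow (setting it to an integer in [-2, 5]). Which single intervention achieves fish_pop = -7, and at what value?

Intervening on stocking: fish_pop = -3*stocking + 16. Reaching -7 requires stocking = 23/3, not an integer.
Intervening on inflow: with other inputs at their observed values, fish_pop = 2*inflow - 7. Solving for -7 gives inflow = 0, within [-2, 5].

set inflow = 0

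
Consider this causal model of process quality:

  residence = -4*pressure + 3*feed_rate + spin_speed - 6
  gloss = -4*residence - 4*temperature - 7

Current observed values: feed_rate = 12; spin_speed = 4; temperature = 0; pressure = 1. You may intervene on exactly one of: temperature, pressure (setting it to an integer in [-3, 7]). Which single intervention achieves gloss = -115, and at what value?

set temperature = -3

Intervening on temperature: with other inputs at their observed values, gloss = -4*temperature - 127. Solving for -115 gives temperature = -3, within [-3, 7].
Intervening on pressure: gloss = 16*pressure - 143. Reaching -115 requires pressure = 7/4, not an integer.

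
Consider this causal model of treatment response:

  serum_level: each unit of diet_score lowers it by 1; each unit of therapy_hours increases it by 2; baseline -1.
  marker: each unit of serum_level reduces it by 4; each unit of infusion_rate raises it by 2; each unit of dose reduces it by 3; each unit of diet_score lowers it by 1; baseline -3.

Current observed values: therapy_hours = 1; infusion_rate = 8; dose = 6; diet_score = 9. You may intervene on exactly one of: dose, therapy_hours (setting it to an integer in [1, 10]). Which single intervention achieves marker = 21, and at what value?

Intervening on dose: with other inputs at their observed values, marker = -3*dose + 36. Solving for 21 gives dose = 5, within [1, 10].
Intervening on therapy_hours: marker = -8*therapy_hours + 26. Reaching 21 requires therapy_hours = 5/8, not an integer.

set dose = 5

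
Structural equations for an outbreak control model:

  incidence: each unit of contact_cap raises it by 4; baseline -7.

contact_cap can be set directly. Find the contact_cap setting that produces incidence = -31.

contact_cap = -6

Solve 4*contact_cap - 7 = -31: contact_cap = (-31 + 7) / 4 = -6.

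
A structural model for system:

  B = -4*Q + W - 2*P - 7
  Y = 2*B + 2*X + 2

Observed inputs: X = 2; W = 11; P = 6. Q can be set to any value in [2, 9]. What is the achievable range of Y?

-82 to -26

Substituting into the B equation gives B = -4*Q - 8.
This gives Y = -8*Q - 10.
Linear in Q, so extremes are at the endpoints: Q = 2 gives Y = -26; Q = 9 gives Y = -82.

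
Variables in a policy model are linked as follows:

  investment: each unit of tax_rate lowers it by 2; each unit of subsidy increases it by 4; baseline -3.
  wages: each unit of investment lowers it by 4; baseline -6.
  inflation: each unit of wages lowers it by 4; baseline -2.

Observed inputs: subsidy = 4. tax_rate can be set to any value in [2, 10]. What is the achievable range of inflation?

-90 to 166

Substituting into the investment equation gives investment = -2*tax_rate + 13.
This gives wages = 8*tax_rate - 58.
inflation becomes -32*tax_rate + 230.
Linear in tax_rate, so extremes are at the endpoints: tax_rate = 2 gives inflation = 166; tax_rate = 10 gives inflation = -90.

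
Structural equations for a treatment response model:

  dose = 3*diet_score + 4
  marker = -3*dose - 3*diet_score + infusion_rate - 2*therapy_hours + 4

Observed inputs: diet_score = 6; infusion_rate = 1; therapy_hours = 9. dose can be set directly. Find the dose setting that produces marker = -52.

Intervening on dose fixes its value directly, overriding its dependence on diet_score.
Substituting into the marker equation gives marker = -3*dose - 31.
Solve -3*dose - 31 = -52: dose = (-52 + 31) / -3 = 7.

dose = 7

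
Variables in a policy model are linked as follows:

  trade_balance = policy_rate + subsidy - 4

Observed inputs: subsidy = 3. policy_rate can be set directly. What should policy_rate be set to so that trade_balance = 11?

Substituting into the trade_balance equation gives trade_balance = policy_rate - 1.
Solve policy_rate - 1 = 11: policy_rate = (11 + 1) / 1 = 12.

policy_rate = 12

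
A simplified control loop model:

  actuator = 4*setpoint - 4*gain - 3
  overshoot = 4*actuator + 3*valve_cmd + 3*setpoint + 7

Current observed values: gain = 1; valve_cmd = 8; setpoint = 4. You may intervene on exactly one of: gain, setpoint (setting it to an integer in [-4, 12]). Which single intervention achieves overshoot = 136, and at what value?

set setpoint = 7

Intervening on gain: overshoot = -16*gain + 95. Reaching 136 requires gain = -41/16, not an integer.
Intervening on setpoint: with other inputs at their observed values, overshoot = 19*setpoint + 3. Solving for 136 gives setpoint = 7, within [-4, 12].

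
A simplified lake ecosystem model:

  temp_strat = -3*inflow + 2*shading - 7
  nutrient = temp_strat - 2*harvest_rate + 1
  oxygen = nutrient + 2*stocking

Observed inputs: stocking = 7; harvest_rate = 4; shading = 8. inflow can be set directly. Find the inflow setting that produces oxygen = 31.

Substituting into the temp_strat equation gives temp_strat = -3*inflow + 9.
nutrient becomes -3*inflow + 2.
Substituting into the oxygen equation gives oxygen = -3*inflow + 16.
Solve -3*inflow + 16 = 31: inflow = (31 - 16) / -3 = -5.

inflow = -5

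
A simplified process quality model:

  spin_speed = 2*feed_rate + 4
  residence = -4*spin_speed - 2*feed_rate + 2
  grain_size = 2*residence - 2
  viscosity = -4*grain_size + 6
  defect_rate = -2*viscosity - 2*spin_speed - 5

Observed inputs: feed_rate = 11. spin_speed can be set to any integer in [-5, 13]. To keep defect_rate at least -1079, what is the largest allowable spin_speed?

spin_speed = 11

Intervening on spin_speed fixes its value directly, overriding its dependence on feed_rate.
Substituting into the residence equation gives residence = -4*spin_speed - 20.
Substituting into the grain_size equation gives grain_size = -8*spin_speed - 42.
Substituting into the viscosity equation gives viscosity = 32*spin_speed + 174.
So defect_rate = -66*spin_speed - 353.
Require -66*spin_speed - 353 ≥ -1079, so spin_speed ≤ 11.
The largest integer in [-5, 13] satisfying this is 11.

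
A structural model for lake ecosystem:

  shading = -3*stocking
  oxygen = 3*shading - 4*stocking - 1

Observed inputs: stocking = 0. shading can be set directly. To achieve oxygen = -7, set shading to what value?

shading = -2

Intervening on shading fixes its value directly, overriding its dependence on stocking.
Substituting into the oxygen equation gives oxygen = 3*shading - 1.
Solve 3*shading - 1 = -7: shading = (-7 + 1) / 3 = -2.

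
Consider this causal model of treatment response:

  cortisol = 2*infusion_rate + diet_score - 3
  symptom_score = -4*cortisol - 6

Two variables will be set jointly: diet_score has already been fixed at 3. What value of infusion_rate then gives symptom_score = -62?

With diet_score held at 3:
Substituting into the cortisol equation gives cortisol = 2*infusion_rate.
So symptom_score = -8*infusion_rate - 6.
Solve -8*infusion_rate - 6 = -62: infusion_rate = (-62 + 6) / -8 = 7.

infusion_rate = 7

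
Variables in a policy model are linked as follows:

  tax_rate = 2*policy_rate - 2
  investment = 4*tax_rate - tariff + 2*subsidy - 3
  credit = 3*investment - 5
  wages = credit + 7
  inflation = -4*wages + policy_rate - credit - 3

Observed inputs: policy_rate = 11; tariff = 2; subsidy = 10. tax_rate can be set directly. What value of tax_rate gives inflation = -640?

Intervening on tax_rate fixes its value directly, overriding its dependence on policy_rate.
Substituting into the investment equation gives investment = 4*tax_rate + 15.
This gives credit = 12*tax_rate + 40.
This gives wages = 12*tax_rate + 47.
So inflation = -60*tax_rate - 220.
Solve -60*tax_rate - 220 = -640: tax_rate = (-640 + 220) / -60 = 7.

tax_rate = 7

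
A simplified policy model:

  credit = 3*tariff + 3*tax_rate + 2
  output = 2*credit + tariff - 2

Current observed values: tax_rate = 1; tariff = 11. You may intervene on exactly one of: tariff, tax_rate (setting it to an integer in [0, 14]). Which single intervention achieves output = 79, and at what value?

Intervening on tariff: output = 7*tariff + 8. Reaching 79 requires tariff = 71/7, not an integer.
Intervening on tax_rate: with other inputs at their observed values, output = 6*tax_rate + 79. Solving for 79 gives tax_rate = 0, within [0, 14].

set tax_rate = 0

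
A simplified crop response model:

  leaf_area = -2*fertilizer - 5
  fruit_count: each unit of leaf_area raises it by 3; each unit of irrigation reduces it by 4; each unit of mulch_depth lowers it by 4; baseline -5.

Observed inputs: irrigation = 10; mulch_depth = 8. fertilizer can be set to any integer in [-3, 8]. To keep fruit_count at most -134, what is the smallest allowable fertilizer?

Substituting into the fruit_count equation gives fruit_count = -6*fertilizer - 92.
Require -6*fertilizer - 92 ≤ -134, so fertilizer ≥ 7.
The smallest integer in [-3, 8] satisfying this is 7.

fertilizer = 7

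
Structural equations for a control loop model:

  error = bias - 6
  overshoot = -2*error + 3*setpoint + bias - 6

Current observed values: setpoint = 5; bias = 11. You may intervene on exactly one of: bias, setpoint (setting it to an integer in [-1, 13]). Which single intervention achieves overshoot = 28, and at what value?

Intervening on bias: overshoot = -bias + 21. Reaching 28 requires bias = -7, outside [-1, 13].
Intervening on setpoint: with other inputs at their observed values, overshoot = 3*setpoint - 5. Solving for 28 gives setpoint = 11, within [-1, 13].

set setpoint = 11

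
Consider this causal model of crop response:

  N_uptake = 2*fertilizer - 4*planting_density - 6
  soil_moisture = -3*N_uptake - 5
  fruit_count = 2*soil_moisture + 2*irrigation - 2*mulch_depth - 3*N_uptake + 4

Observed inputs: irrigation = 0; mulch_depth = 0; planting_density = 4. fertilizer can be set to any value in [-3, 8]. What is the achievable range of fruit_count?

48 to 246

Substituting into the N_uptake equation gives N_uptake = 2*fertilizer - 22.
This gives soil_moisture = -6*fertilizer + 61.
Substituting into the fruit_count equation gives fruit_count = -18*fertilizer + 192.
Linear in fertilizer, so extremes are at the endpoints: fertilizer = -3 gives fruit_count = 246; fertilizer = 8 gives fruit_count = 48.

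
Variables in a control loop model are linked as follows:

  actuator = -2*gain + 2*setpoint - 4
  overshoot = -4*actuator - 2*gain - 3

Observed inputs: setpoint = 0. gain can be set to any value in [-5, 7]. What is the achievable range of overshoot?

-17 to 55

Substituting into the actuator equation gives actuator = -2*gain - 4.
Substituting into the overshoot equation gives overshoot = 6*gain + 13.
Linear in gain, so extremes are at the endpoints: gain = -5 gives overshoot = -17; gain = 7 gives overshoot = 55.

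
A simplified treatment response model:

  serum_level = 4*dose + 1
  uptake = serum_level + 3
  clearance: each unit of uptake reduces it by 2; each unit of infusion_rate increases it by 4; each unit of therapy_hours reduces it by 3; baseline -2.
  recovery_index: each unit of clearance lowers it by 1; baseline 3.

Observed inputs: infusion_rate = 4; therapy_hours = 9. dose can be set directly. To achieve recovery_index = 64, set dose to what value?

dose = 5

Substituting into the uptake equation gives uptake = 4*dose + 4.
Substituting into the clearance equation gives clearance = -8*dose - 21.
So recovery_index = 8*dose + 24.
Solve 8*dose + 24 = 64: dose = (64 - 24) / 8 = 5.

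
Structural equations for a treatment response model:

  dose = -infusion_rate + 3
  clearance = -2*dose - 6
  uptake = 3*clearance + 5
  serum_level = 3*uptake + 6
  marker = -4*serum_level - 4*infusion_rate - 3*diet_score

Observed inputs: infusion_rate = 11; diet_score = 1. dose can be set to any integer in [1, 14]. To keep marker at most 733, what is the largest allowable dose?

Intervening on dose fixes its value directly, overriding its dependence on infusion_rate.
Substituting into the uptake equation gives uptake = -6*dose - 13.
Substituting into the serum_level equation gives serum_level = -18*dose - 33.
Substituting into the marker equation gives marker = 72*dose + 85.
Require 72*dose + 85 ≤ 733, so dose ≤ 9.
The largest integer in [1, 14] satisfying this is 9.

dose = 9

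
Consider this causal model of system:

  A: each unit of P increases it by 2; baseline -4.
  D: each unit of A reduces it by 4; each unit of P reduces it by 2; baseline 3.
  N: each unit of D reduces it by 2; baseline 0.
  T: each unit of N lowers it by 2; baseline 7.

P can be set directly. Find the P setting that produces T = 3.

P = 2

Substituting into the D equation gives D = -10*P + 19.
Substituting into the N equation gives N = 20*P - 38.
Substituting into the T equation gives T = -40*P + 83.
Solve -40*P + 83 = 3: P = (3 - 83) / -40 = 2.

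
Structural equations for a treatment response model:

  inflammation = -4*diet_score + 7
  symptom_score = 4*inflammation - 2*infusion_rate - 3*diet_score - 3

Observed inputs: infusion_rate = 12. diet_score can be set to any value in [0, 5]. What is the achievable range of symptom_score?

-94 to 1

Substituting into the symptom_score equation gives symptom_score = -19*diet_score + 1.
Linear in diet_score, so extremes are at the endpoints: diet_score = 0 gives symptom_score = 1; diet_score = 5 gives symptom_score = -94.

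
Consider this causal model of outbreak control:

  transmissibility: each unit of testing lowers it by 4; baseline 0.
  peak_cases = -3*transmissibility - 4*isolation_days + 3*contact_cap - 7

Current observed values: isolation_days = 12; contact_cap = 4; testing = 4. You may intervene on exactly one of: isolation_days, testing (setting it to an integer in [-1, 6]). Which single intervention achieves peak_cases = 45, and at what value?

set isolation_days = 2

Intervening on isolation_days: with other inputs at their observed values, peak_cases = -4*isolation_days + 53. Solving for 45 gives isolation_days = 2, within [-1, 6].
Intervening on testing: peak_cases = 12*testing - 43. Reaching 45 requires testing = 22/3, not an integer.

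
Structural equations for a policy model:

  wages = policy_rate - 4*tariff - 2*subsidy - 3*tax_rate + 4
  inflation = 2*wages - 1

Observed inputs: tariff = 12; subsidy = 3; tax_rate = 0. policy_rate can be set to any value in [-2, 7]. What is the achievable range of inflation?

Substituting into the wages equation gives wages = policy_rate - 50.
Substituting into the inflation equation gives inflation = 2*policy_rate - 101.
Linear in policy_rate, so extremes are at the endpoints: policy_rate = -2 gives inflation = -105; policy_rate = 7 gives inflation = -87.

-105 to -87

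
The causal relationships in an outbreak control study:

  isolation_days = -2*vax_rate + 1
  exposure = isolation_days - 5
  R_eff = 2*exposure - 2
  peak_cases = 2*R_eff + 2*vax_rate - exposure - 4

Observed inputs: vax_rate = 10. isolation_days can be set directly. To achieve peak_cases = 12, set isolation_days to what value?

Intervening on isolation_days fixes its value directly, overriding its dependence on vax_rate.
Substituting into the R_eff equation gives R_eff = 2*isolation_days - 12.
Substituting into the peak_cases equation gives peak_cases = 3*isolation_days - 3.
Solve 3*isolation_days - 3 = 12: isolation_days = (12 + 3) / 3 = 5.

isolation_days = 5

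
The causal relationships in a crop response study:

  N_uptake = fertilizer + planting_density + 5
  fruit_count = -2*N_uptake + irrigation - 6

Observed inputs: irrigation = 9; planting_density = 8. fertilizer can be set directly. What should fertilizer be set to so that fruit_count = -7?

fertilizer = -8

Substituting into the N_uptake equation gives N_uptake = fertilizer + 13.
So fruit_count = -2*fertilizer - 23.
Solve -2*fertilizer - 23 = -7: fertilizer = (-7 + 23) / -2 = -8.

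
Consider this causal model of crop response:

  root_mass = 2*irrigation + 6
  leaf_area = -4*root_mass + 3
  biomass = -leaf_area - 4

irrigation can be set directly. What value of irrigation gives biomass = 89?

Substituting into the leaf_area equation gives leaf_area = -8*irrigation - 21.
Substituting into the biomass equation gives biomass = 8*irrigation + 17.
Solve 8*irrigation + 17 = 89: irrigation = (89 - 17) / 8 = 9.

irrigation = 9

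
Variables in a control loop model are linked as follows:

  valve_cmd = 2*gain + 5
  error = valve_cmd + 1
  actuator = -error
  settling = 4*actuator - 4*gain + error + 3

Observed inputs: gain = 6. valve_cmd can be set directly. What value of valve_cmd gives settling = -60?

valve_cmd = 12

Intervening on valve_cmd fixes its value directly, overriding its dependence on gain.
Substituting into the actuator equation gives actuator = -valve_cmd - 1.
This gives settling = -3*valve_cmd - 24.
Solve -3*valve_cmd - 24 = -60: valve_cmd = (-60 + 24) / -3 = 12.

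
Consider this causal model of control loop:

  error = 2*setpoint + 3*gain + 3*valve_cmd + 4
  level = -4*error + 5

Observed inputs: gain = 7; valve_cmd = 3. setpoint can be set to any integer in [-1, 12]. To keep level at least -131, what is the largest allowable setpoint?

setpoint = 0

Substituting into the error equation gives error = 2*setpoint + 34.
Substituting into the level equation gives level = -8*setpoint - 131.
Require -8*setpoint - 131 ≥ -131, so setpoint ≤ 0.
The largest integer in [-1, 12] satisfying this is 0.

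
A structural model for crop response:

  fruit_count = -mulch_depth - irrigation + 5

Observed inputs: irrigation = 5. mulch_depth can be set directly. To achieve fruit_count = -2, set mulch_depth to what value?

Substituting into the fruit_count equation gives fruit_count = -mulch_depth.
Solve -mulch_depth = -2: mulch_depth = -2 / -1 = 2.

mulch_depth = 2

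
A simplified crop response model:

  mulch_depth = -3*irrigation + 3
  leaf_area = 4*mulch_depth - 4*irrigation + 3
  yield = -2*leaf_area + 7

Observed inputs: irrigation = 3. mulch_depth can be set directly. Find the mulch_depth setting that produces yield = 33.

mulch_depth = -1

Intervening on mulch_depth fixes its value directly, overriding its dependence on irrigation.
Substituting into the leaf_area equation gives leaf_area = 4*mulch_depth - 9.
Substituting into the yield equation gives yield = -8*mulch_depth + 25.
Solve -8*mulch_depth + 25 = 33: mulch_depth = (33 - 25) / -8 = -1.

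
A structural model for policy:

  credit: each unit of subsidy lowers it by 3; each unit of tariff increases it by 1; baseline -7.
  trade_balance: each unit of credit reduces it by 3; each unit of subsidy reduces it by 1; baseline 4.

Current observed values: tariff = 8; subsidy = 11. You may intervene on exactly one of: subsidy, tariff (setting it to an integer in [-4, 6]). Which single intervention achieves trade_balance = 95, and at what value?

set tariff = 6

Intervening on subsidy: trade_balance = 8*subsidy + 1. Reaching 95 requires subsidy = 47/4, not an integer.
Intervening on tariff: with other inputs at their observed values, trade_balance = -3*tariff + 113. Solving for 95 gives tariff = 6, within [-4, 6].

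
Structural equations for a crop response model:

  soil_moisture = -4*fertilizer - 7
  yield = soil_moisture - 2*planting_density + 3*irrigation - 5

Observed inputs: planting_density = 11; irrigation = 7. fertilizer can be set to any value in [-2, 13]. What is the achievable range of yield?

Substituting into the yield equation gives yield = -4*fertilizer - 13.
Linear in fertilizer, so extremes are at the endpoints: fertilizer = -2 gives yield = -5; fertilizer = 13 gives yield = -65.

-65 to -5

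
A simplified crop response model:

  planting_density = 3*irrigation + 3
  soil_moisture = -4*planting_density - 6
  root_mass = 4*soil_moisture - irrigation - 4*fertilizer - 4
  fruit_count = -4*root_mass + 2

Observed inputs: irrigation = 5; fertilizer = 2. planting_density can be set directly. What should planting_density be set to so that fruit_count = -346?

Intervening on planting_density fixes its value directly, overriding its dependence on irrigation.
Substituting into the root_mass equation gives root_mass = -16*planting_density - 41.
So fruit_count = 64*planting_density + 166.
Solve 64*planting_density + 166 = -346: planting_density = (-346 - 166) / 64 = -8.

planting_density = -8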